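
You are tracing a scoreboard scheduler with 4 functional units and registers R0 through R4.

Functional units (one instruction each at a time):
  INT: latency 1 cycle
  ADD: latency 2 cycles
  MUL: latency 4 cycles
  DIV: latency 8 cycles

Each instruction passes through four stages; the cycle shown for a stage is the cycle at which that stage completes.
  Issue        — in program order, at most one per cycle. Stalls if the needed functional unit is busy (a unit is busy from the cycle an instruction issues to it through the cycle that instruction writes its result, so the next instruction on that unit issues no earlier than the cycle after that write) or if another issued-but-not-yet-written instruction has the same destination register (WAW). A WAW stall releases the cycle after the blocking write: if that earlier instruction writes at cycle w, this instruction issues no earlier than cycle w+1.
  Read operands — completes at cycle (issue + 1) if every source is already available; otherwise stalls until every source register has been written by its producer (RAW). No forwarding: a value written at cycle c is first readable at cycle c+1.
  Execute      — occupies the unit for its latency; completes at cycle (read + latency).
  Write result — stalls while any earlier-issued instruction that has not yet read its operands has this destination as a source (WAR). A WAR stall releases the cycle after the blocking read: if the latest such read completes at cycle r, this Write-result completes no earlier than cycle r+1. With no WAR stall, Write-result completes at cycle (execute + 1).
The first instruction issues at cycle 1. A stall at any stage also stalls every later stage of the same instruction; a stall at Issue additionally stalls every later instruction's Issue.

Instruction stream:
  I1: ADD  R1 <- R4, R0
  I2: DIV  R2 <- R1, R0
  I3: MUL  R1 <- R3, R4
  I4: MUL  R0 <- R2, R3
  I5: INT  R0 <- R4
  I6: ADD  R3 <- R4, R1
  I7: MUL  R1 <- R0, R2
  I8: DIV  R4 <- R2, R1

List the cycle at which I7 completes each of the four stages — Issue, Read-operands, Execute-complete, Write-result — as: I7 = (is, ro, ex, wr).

I7 = (24, 26, 30, 31)

t=1  I1 dispatched to ADD
t=2  I1 operands ready, I2 dispatched to DIV
t=4  I1 complete
t=5  R1←I1
t=6  I2 operands ready, I3 dispatched to MUL
t=7  I3 operands ready
t=11  I3 complete
t=12  R1←I3
t=13  I4 dispatched to MUL
t=14  I2 complete
t=15  R2←I2
t=16  I4 operands ready
t=20  I4 complete
t=21  R0←I4
t=22  I5 dispatched to INT
t=23  I5 operands ready, I6 dispatched to ADD
t=24  I5 complete, I6 operands ready, I7 dispatched to MUL
t=25  R0←I5, I8 dispatched to DIV
t=26  I6 complete, I7 operands ready
t=27  R3←I6
t=30  I7 complete
t=31  R1←I7
t=32  I8 operands ready
t=40  I8 complete
t=41  R4←I8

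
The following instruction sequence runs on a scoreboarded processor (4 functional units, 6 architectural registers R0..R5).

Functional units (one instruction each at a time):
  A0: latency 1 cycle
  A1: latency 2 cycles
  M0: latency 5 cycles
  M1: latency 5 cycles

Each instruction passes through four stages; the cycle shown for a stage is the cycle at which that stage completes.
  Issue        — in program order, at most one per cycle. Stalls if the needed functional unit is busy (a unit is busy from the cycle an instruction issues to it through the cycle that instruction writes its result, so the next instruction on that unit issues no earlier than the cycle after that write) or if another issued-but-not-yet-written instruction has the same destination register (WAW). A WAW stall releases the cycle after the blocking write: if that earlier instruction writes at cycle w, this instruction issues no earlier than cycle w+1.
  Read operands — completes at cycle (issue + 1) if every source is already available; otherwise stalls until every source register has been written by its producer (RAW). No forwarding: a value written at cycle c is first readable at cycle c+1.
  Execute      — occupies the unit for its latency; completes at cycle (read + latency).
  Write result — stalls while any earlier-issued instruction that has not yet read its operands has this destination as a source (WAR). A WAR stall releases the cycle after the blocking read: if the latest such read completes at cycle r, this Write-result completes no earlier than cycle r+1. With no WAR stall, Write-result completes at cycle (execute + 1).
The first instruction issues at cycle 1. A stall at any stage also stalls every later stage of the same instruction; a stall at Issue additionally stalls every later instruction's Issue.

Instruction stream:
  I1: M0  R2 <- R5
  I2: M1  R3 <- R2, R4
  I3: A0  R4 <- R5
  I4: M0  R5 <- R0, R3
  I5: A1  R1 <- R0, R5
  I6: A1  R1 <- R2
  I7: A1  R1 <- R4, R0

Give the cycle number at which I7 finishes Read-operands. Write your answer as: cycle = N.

[I1] 1/2/7/8
[I2] 2/9/14/15  (RAW R2: wait I1 write@8)
[I3] 3/4/5/10  (WAR R4: wait I2 read@9)
[I4] 9/16/21/22  (struct: M0 busy until I1 writes@8; RAW R3: wait I2 write@15)
[I5] 10/23/25/26  (RAW R5: wait I4 write@22)
[I6] 27/28/30/31  (struct: A1 busy until I5 writes@26)
[I7] 32/33/35/36  (struct: A1 busy until I6 writes@31)

cycle = 33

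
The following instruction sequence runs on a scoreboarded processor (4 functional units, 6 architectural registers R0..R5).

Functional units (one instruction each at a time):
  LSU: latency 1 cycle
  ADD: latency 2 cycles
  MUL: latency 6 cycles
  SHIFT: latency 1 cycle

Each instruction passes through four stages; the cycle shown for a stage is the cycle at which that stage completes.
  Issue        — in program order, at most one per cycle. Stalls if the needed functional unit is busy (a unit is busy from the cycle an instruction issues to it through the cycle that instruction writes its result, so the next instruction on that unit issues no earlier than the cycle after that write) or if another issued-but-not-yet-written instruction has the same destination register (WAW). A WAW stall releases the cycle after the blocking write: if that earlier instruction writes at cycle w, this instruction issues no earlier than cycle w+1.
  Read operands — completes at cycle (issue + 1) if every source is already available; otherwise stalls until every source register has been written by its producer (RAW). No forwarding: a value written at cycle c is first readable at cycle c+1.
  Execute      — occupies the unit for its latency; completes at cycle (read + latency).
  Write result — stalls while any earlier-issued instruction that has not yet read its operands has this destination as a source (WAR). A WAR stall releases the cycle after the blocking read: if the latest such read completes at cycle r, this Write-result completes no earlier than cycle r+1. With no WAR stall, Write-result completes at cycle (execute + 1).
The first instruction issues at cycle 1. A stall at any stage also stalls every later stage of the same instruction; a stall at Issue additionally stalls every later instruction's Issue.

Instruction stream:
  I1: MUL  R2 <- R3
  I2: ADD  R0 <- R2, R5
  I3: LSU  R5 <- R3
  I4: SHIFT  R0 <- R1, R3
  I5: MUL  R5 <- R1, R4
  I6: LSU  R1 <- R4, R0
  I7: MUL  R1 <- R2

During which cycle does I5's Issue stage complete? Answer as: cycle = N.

cycle = 15

t=1  I1 dispatched to MUL
t=2  I1 operands ready | I2 dispatched to ADD
t=3  I3 dispatched to LSU
t=4  I3 operands ready
t=5  I3 complete
t=8  I1 complete
t=9  R2←I1
t=10  I2 operands ready
t=11  R5←I3
t=12  I2 complete
t=13  R0←I2
t=14  I4 dispatched to SHIFT
t=15  I4 operands ready | I5 dispatched to MUL
t=16  I4 complete | I5 operands ready | I6 dispatched to LSU
t=17  R0←I4
t=18  I6 operands ready
t=19  I6 complete
t=20  R1←I6
t=22  I5 complete
t=23  R5←I5
t=24  I7 dispatched to MUL
t=25  I7 operands ready
t=31  I7 complete
t=32  R1←I7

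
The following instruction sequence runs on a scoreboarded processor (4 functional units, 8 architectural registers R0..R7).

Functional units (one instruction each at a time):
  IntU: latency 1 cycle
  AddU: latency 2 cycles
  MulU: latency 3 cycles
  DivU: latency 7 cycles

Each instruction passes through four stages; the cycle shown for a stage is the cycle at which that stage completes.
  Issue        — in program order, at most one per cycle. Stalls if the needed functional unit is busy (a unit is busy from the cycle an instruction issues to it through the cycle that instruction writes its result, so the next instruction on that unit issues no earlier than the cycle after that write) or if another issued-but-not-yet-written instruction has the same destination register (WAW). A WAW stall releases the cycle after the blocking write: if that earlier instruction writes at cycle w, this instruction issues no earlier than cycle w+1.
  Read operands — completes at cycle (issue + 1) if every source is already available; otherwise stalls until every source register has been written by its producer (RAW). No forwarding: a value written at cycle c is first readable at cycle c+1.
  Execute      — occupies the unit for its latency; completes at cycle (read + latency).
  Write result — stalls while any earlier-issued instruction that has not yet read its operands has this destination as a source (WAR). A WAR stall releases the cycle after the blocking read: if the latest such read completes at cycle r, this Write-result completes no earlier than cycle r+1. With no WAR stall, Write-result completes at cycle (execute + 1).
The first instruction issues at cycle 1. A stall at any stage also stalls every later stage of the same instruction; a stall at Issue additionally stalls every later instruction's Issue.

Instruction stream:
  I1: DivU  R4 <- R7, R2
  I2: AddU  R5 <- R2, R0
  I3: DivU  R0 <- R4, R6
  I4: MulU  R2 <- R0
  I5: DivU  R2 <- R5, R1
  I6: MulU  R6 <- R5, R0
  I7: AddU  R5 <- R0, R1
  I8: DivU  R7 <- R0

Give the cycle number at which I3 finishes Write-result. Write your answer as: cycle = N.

cycle = 20

  I1 | 1 | 2 | 9 | 10
  I2 | 2 | 3 | 5 | 6
  I3 | 11 | 12 | 19 | 20   struct: DivU busy until I1 writes@10
  I4 | 12 | 21 | 24 | 25   RAW R0: wait I3 write@20
  I5 | 26 | 27 | 34 | 35   WAW R2: wait I4 write@25
  I6 | 27 | 28 | 31 | 32
  I7 | 28 | 29 | 31 | 32
  I8 | 36 | 37 | 44 | 45   struct: DivU busy until I5 writes@35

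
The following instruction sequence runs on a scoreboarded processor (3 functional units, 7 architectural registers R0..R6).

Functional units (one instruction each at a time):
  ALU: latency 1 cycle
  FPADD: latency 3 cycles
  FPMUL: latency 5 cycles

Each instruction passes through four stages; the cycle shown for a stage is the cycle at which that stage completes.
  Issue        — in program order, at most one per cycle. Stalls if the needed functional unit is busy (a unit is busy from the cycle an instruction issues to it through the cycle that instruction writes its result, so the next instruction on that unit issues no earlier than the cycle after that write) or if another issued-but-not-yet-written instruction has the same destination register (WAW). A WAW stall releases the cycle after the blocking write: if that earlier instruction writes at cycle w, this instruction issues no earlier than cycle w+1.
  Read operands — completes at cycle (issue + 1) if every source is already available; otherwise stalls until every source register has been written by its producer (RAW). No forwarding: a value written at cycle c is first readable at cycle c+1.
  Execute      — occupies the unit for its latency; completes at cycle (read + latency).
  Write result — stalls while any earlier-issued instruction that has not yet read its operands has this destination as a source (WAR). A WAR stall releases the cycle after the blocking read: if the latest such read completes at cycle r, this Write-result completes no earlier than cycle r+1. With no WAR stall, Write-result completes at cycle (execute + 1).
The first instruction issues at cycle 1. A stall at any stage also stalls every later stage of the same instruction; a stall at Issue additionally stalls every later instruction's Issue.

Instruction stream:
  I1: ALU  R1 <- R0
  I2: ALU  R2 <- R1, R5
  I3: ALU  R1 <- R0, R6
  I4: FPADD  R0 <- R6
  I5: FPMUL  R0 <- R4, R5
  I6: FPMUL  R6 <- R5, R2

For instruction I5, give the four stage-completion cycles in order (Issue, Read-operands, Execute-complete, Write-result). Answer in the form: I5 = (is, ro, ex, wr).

I5 = (16, 17, 22, 23)

1) issue 1, read 2, done 3, write 4
2) issue 5, read 6, done 7, write 8  <struct: ALU busy until I1 writes@4>
3) issue 9, read 10, done 11, write 12  <struct: ALU busy until I2 writes@8>
4) issue 10, read 11, done 14, write 15
5) issue 16, read 17, done 22, write 23  <WAW R0: wait I4 write@15>
6) issue 24, read 25, done 30, write 31  <struct: FPMUL busy until I5 writes@23>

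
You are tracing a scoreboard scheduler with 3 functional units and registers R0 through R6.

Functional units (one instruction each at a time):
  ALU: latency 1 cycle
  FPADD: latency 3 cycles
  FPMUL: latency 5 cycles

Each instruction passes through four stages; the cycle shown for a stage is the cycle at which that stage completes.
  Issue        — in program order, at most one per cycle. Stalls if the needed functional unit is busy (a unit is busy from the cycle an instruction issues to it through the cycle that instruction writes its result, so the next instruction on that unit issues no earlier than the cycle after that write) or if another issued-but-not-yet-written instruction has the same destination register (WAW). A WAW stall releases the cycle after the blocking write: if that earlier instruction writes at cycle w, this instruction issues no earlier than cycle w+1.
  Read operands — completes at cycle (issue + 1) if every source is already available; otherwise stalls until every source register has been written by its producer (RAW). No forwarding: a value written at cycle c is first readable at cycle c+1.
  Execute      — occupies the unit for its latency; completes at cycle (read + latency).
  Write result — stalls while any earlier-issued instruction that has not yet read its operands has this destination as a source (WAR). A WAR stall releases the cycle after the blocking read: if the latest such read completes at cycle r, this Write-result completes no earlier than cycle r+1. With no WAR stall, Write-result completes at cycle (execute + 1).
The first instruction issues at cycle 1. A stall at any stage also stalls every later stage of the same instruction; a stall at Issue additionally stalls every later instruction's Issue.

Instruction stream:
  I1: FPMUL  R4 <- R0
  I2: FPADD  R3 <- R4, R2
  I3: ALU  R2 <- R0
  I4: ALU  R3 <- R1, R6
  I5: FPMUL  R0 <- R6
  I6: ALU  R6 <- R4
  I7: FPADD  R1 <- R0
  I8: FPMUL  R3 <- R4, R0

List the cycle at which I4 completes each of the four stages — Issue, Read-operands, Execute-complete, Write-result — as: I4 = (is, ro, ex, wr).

I4 = (14, 15, 16, 17)

t=1  I1 issues→FPMUL
t=2  I1 reads · I2 issues→FPADD
t=3  I3 issues→ALU
t=4  I3 reads
t=5  I3 exec-done
t=7  I1 exec-done
t=8  I1 writes R4
t=9  I2 reads
t=10  I3 writes R2
t=12  I2 exec-done
t=13  I2 writes R3
t=14  I4 issues→ALU
t=15  I4 reads · I5 issues→FPMUL
t=16  I4 exec-done · I5 reads
t=17  I4 writes R3
t=18  I6 issues→ALU
t=19  I6 reads · I7 issues→FPADD
t=20  I6 exec-done
t=21  I5 exec-done · I6 writes R6
t=22  I5 writes R0
t=23  I7 reads · I8 issues→FPMUL
t=24  I8 reads
t=26  I7 exec-done
t=27  I7 writes R1
t=29  I8 exec-done
t=30  I8 writes R3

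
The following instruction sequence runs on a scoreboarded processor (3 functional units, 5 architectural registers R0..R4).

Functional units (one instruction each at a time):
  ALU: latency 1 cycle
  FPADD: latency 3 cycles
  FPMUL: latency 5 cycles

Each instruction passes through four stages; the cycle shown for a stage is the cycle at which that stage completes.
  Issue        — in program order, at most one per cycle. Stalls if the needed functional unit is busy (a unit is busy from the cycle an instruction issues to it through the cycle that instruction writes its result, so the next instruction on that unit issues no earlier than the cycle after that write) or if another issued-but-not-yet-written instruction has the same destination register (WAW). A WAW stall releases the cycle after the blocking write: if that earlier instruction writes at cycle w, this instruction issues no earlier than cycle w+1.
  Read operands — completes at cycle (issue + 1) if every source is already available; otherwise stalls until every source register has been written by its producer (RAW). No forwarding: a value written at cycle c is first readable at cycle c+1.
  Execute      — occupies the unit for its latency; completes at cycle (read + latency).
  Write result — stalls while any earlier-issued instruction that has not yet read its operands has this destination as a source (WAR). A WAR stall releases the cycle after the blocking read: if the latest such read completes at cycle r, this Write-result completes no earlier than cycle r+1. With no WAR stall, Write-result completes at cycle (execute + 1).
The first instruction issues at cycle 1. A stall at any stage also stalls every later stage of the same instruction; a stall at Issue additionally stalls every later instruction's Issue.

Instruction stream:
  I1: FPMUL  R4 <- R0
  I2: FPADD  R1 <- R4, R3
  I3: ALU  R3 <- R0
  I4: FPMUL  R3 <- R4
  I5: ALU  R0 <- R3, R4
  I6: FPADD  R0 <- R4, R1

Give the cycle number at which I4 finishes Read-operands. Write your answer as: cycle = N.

cycle = 12

c1: I1→FPMUL
c2: I1 RO | I2→FPADD
c3: I3→ALU
c4: I3 RO
c5: I3 EX
c7: I1 EX
c8: I1 WR R4
c9: I2 RO
c10: I3 WR R3
c11: I4→FPMUL
c12: I2 EX | I4 RO | I5→ALU
c13: I2 WR R1
c17: I4 EX
c18: I4 WR R3
c19: I5 RO
c20: I5 EX
c21: I5 WR R0
c22: I6→FPADD
c23: I6 RO
c26: I6 EX
c27: I6 WR R0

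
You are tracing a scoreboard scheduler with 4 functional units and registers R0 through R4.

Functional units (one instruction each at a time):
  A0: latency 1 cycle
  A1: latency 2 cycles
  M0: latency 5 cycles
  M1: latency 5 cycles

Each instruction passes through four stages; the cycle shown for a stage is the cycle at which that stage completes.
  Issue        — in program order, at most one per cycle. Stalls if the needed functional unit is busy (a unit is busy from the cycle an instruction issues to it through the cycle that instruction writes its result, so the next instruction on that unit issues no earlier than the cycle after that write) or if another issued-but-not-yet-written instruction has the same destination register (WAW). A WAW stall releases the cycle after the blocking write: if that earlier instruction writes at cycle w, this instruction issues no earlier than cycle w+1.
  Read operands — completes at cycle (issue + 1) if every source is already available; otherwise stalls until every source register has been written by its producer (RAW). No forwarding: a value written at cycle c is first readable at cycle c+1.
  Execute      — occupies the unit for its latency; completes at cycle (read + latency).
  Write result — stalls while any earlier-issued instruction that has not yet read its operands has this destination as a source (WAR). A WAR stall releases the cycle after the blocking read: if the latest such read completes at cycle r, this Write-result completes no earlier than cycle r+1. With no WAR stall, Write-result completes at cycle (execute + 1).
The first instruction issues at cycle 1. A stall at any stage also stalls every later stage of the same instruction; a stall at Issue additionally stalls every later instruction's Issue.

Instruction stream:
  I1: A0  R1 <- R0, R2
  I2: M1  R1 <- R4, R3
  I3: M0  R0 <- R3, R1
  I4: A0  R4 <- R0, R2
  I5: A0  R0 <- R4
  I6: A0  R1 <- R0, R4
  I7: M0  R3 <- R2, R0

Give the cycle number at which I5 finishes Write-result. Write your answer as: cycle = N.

cycle = 26

t=1  issue I1 (A0)
t=2  I1 read-ops
t=3  I1 finished on A0
t=4  I1→R1
t=5  issue I2 (M1)
t=6  I2 read-ops; issue I3 (M0)
t=7  issue I4 (A0)
t=11  I2 finished on M1
t=12  I2→R1
t=13  I3 read-ops
t=18  I3 finished on M0
t=19  I3→R0
t=20  I4 read-ops
t=21  I4 finished on A0
t=22  I4→R4
t=23  issue I5 (A0)
t=24  I5 read-ops
t=25  I5 finished on A0
t=26  I5→R0
t=27  issue I6 (A0)
t=28  I6 read-ops; issue I7 (M0)
t=29  I6 finished on A0; I7 read-ops
t=30  I6→R1
t=34  I7 finished on M0
t=35  I7→R3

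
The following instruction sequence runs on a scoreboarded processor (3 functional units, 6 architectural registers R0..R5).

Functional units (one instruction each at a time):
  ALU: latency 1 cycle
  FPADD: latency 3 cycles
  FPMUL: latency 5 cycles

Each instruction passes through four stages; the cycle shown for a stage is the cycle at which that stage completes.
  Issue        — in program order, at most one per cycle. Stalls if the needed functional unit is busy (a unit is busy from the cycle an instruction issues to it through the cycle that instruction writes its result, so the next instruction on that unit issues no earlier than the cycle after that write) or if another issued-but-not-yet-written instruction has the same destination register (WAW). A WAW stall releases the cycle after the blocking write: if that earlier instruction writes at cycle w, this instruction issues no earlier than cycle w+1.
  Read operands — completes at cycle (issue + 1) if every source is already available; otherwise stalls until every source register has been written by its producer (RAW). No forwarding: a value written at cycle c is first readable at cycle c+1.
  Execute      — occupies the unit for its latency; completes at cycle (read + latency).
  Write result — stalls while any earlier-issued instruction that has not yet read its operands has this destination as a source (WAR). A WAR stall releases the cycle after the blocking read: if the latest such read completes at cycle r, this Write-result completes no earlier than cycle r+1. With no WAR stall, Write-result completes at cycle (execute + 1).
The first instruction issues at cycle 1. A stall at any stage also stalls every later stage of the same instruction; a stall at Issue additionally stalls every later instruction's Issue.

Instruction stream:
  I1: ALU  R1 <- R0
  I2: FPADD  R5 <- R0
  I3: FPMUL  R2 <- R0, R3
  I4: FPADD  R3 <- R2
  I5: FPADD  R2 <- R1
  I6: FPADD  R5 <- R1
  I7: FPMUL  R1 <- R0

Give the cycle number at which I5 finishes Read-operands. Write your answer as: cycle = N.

cycle = 17

I1 -> (1, 2, 3, 4)
I2 -> (2, 3, 6, 7)
I3 -> (3, 4, 9, 10)
I4 -> (8, 11, 14, 15)  // struct: FPADD busy until I2 writes@7, RAW R2: wait I3 write@10
I5 -> (16, 17, 20, 21)  // struct: FPADD busy until I4 writes@15
I6 -> (22, 23, 26, 27)  // struct: FPADD busy until I5 writes@21
I7 -> (23, 24, 29, 30)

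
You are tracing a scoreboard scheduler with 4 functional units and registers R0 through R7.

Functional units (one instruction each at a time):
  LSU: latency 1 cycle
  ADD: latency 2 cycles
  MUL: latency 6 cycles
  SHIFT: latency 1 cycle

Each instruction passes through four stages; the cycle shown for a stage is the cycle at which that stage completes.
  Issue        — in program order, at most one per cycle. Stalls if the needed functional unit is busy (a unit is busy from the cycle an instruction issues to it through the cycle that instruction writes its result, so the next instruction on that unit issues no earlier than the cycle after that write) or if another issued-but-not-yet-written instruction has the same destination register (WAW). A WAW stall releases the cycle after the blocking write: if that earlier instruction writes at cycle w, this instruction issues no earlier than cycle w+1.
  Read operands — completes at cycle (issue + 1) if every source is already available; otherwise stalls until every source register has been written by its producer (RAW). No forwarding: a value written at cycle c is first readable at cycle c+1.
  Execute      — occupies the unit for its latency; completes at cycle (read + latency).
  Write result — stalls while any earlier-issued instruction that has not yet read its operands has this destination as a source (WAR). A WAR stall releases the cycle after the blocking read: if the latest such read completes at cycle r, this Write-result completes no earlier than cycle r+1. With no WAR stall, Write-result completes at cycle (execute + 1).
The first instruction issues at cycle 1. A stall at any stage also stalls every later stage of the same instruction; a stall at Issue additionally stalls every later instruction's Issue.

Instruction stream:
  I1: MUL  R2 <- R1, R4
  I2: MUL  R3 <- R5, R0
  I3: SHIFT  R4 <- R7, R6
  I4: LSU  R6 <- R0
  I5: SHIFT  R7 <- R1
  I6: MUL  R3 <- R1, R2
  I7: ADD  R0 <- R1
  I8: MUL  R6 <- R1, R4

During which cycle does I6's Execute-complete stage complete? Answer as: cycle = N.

c1: issue I1 (MUL)
c2: I1 read-ops
c8: I1 finished on MUL
c9: I1→R2
c10: issue I2 (MUL)
c11: I2 read-ops, issue I3 (SHIFT)
c12: I3 read-ops, issue I4 (LSU)
c13: I3 finished on SHIFT, I4 read-ops
c14: I3→R4, I4 finished on LSU
c15: I4→R6, issue I5 (SHIFT)
c16: I5 read-ops
c17: I2 finished on MUL, I5 finished on SHIFT
c18: I2→R3, I5→R7
c19: issue I6 (MUL)
c20: I6 read-ops, issue I7 (ADD)
c21: I7 read-ops
c23: I7 finished on ADD
c24: I7→R0
c26: I6 finished on MUL
c27: I6→R3
c28: issue I8 (MUL)
c29: I8 read-ops
c35: I8 finished on MUL
c36: I8→R6

cycle = 26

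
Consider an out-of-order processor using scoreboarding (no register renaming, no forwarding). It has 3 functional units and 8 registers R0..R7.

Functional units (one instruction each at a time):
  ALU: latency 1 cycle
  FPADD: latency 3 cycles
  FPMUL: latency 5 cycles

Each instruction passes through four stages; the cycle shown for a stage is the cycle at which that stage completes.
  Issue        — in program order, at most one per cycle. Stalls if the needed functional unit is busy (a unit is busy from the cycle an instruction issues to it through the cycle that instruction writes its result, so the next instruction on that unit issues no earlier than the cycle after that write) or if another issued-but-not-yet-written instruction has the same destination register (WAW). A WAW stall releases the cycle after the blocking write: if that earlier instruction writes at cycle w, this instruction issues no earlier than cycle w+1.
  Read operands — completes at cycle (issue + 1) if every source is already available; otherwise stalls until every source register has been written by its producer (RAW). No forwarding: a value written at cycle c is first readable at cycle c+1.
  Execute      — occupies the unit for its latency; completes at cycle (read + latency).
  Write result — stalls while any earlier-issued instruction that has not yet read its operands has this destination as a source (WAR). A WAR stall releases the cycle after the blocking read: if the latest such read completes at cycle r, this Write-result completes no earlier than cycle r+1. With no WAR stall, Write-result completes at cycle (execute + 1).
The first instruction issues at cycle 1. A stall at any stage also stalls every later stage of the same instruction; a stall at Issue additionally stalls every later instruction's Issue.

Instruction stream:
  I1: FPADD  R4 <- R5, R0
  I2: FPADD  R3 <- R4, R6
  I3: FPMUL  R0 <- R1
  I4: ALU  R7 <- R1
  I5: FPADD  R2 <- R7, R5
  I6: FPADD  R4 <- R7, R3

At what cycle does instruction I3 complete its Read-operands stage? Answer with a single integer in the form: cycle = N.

cycle = 9

[1] issue I1 (FPADD)
[2] I1 read-ops
[5] I1 finished on FPADD
[6] I1→R4
[7] issue I2 (FPADD)
[8] I2 read-ops; issue I3 (FPMUL)
[9] I3 read-ops; issue I4 (ALU)
[10] I4 read-ops
[11] I2 finished on FPADD; I4 finished on ALU
[12] I2→R3; I4→R7
[13] issue I5 (FPADD)
[14] I3 finished on FPMUL; I5 read-ops
[15] I3→R0
[17] I5 finished on FPADD
[18] I5→R2
[19] issue I6 (FPADD)
[20] I6 read-ops
[23] I6 finished on FPADD
[24] I6→R4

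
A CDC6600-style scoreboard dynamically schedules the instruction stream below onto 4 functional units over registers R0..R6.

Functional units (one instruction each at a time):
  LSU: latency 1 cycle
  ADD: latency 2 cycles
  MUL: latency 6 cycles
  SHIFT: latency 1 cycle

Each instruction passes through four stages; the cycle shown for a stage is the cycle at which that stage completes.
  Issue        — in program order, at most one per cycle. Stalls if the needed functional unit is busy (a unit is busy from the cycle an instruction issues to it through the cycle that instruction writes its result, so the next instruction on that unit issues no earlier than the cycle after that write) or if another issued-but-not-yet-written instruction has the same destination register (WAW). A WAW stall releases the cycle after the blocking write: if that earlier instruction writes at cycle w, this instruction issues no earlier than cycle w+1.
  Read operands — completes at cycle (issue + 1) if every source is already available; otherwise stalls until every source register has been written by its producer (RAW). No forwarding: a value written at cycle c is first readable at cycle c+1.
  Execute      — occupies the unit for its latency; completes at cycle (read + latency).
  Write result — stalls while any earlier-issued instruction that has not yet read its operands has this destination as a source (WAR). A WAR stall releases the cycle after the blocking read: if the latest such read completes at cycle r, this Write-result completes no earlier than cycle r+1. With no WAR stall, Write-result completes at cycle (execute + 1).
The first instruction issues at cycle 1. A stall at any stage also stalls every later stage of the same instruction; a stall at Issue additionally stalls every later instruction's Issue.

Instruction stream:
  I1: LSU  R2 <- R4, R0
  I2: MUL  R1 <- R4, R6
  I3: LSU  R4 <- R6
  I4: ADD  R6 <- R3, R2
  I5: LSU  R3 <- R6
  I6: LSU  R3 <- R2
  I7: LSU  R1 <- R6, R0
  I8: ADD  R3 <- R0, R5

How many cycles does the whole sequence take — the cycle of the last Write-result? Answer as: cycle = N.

t=1  I1 issues→LSU
t=2  I1 reads · I2 issues→MUL
t=3  I1 exec-done · I2 reads
t=4  I1 writes R2
t=5  I3 issues→LSU
t=6  I3 reads · I4 issues→ADD
t=7  I3 exec-done · I4 reads
t=8  I3 writes R4
t=9  I2 exec-done · I4 exec-done · I5 issues→LSU
t=10  I2 writes R1 · I4 writes R6
t=11  I5 reads
t=12  I5 exec-done
t=13  I5 writes R3
t=14  I6 issues→LSU
t=15  I6 reads
t=16  I6 exec-done
t=17  I6 writes R3
t=18  I7 issues→LSU
t=19  I7 reads · I8 issues→ADD
t=20  I7 exec-done · I8 reads
t=21  I7 writes R1
t=22  I8 exec-done
t=23  I8 writes R3

cycle = 23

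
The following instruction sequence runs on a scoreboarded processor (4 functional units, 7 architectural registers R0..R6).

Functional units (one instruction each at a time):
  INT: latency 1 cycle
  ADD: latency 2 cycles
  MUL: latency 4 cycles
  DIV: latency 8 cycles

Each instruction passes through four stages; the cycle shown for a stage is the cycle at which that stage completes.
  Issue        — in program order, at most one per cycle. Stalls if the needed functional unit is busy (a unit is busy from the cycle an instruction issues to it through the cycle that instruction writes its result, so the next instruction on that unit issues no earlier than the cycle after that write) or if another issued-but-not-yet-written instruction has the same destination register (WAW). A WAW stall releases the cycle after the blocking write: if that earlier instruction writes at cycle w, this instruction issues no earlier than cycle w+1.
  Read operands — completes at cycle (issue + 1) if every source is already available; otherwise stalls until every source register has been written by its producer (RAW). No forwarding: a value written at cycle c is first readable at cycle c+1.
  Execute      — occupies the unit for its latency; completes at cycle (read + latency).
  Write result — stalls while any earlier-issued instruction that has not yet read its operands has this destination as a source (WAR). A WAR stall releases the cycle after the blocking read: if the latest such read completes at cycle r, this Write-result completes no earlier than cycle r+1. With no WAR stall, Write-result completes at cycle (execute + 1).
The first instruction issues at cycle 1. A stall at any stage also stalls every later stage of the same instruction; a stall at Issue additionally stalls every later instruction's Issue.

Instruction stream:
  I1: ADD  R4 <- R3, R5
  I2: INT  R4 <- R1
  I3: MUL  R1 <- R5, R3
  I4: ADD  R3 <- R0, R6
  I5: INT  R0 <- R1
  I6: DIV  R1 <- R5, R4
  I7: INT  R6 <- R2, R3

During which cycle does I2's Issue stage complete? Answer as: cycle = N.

I1: IS=1 RO=2 EX=4 WR=5
I2: IS=6 RO=7 EX=8 WR=9  [WAW R4: wait I1 write@5]
I3: IS=7 RO=8 EX=12 WR=13
I4: IS=8 RO=9 EX=11 WR=12
I5: IS=10 RO=14 EX=15 WR=16  [struct: INT busy until I2 writes@9; RAW R1: wait I3 write@13]
I6: IS=14 RO=15 EX=23 WR=24  [WAW R1: wait I3 write@13]
I7: IS=17 RO=18 EX=19 WR=20  [struct: INT busy until I5 writes@16]

cycle = 6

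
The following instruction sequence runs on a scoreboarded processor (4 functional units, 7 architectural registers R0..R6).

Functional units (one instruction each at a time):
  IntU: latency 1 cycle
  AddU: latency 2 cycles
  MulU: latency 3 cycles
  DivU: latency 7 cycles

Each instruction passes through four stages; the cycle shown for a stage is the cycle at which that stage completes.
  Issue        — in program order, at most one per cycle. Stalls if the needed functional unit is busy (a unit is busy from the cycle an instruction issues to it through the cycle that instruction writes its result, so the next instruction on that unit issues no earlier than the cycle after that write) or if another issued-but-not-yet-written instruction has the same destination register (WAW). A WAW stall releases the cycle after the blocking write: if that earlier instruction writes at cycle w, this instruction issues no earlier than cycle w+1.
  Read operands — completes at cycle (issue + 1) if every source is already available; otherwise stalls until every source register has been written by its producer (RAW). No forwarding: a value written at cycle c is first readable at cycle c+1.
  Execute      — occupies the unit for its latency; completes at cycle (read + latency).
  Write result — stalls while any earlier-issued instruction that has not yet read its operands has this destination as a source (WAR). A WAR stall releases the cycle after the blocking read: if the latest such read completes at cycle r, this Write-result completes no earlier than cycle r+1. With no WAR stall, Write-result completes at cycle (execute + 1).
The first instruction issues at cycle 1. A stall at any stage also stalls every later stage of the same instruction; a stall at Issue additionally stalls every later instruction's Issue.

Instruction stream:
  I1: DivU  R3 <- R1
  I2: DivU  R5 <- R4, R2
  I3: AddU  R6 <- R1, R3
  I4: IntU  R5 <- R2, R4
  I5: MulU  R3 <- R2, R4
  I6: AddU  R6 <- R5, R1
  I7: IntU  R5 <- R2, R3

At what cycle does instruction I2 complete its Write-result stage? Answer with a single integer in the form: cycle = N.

t=1  I1 issues→DivU
t=2  I1 reads
t=9  I1 exec-done
t=10  I1 writes R3
t=11  I2 issues→DivU
t=12  I2 reads | I3 issues→AddU
t=13  I3 reads
t=15  I3 exec-done
t=16  I3 writes R6
t=19  I2 exec-done
t=20  I2 writes R5
t=21  I4 issues→IntU
t=22  I4 reads | I5 issues→MulU
t=23  I4 exec-done | I5 reads | I6 issues→AddU
t=24  I4 writes R5
t=25  I6 reads | I7 issues→IntU
t=26  I5 exec-done
t=27  I5 writes R3 | I6 exec-done
t=28  I6 writes R6 | I7 reads
t=29  I7 exec-done
t=30  I7 writes R5

cycle = 20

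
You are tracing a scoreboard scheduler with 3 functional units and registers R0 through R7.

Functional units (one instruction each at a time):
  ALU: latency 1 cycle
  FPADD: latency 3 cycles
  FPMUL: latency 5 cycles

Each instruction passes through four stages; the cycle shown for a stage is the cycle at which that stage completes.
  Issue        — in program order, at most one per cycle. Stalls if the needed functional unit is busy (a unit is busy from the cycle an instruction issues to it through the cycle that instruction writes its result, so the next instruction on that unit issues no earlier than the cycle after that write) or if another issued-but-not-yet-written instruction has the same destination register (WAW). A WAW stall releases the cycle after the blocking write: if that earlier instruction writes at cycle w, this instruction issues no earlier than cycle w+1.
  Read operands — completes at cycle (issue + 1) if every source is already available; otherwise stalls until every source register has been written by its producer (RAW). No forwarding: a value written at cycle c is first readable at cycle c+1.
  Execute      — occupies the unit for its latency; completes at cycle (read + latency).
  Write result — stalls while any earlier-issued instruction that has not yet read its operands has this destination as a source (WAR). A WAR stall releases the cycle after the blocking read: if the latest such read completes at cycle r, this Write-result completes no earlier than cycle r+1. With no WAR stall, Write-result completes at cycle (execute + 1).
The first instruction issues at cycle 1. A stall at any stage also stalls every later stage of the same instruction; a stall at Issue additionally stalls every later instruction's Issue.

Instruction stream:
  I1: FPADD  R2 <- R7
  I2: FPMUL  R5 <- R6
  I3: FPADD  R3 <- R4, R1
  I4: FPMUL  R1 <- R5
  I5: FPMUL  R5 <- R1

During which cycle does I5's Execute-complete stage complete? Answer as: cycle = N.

I1  is:1  ro:2  ex:5  wr:6
I2  is:2  ro:3  ex:8  wr:9
I3  is:7  ro:8  ex:11  wr:12  — struct: FPADD busy until I1 writes@6
I4  is:10  ro:11  ex:16  wr:17  — struct: FPMUL busy until I2 writes@9
I5  is:18  ro:19  ex:24  wr:25  — struct: FPMUL busy until I4 writes@17

cycle = 24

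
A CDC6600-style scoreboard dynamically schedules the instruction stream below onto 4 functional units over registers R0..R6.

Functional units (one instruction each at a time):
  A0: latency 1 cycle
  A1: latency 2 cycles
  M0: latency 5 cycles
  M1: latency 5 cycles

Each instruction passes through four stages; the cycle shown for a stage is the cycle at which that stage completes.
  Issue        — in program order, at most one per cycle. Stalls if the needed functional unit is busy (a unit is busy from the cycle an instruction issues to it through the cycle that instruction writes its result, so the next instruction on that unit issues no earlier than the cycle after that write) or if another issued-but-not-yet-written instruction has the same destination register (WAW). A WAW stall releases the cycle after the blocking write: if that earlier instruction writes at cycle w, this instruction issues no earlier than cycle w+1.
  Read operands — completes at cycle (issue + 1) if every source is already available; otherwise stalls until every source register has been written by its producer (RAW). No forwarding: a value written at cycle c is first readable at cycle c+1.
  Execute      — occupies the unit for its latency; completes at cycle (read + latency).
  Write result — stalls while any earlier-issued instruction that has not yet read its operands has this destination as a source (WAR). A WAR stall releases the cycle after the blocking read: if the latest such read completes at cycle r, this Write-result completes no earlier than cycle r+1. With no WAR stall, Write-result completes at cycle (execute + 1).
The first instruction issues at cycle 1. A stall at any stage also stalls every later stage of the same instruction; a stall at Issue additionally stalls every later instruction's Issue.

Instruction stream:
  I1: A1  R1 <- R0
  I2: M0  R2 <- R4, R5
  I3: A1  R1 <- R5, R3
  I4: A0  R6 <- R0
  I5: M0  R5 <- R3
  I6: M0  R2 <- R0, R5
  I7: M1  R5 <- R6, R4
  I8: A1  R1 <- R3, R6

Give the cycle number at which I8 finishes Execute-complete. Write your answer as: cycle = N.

t=1  I1 dispatched to A1
t=2  I1 operands ready; I2 dispatched to M0
t=3  I2 operands ready
t=4  I1 complete
t=5  R1←I1
t=6  I3 dispatched to A1
t=7  I3 operands ready; I4 dispatched to A0
t=8  I2 complete; I4 operands ready
t=9  R2←I2; I3 complete; I4 complete
t=10  R1←I3; R6←I4; I5 dispatched to M0
t=11  I5 operands ready
t=16  I5 complete
t=17  R5←I5
t=18  I6 dispatched to M0
t=19  I6 operands ready; I7 dispatched to M1
t=20  I7 operands ready; I8 dispatched to A1
t=21  I8 operands ready
t=23  I8 complete
t=24  I6 complete; R1←I8
t=25  R2←I6; I7 complete
t=26  R5←I7

cycle = 23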